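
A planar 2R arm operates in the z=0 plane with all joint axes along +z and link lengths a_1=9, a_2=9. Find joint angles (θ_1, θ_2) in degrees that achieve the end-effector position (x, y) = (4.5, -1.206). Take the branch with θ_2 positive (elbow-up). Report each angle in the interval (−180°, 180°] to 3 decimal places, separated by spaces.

-90.003 150.000

cos θ_2 = (21.7044−9²−9²)/(2·9·9) = -0.8660; θ_2 = 149.9996° (elbow-up)
β = atan2(-1.2060,4.5000) = -15.0027°; ψ = atan2(4.5001,1.2058) = 74.9998°
θ_1 = β − ψ = -90.0025°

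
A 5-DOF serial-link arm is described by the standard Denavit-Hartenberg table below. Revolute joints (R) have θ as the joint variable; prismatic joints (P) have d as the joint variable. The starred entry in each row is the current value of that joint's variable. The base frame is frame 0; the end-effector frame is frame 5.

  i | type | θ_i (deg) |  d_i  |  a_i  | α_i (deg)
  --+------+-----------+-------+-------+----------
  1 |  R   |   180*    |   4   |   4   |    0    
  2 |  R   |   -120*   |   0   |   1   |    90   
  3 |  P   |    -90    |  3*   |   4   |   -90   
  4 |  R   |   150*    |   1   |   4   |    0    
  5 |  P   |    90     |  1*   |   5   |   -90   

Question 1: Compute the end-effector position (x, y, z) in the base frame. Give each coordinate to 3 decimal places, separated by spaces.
after link 1: o_1 = (-4.0000, 0.0000, 4.0000)
after link 2: o_2 = (-3.5000, 0.8660, 4.0000)
after link 3: o_3 = (-0.9019, -0.6340, 0.0000)
after link 4: o_4 = (-2.1340, 1.2321, 3.4641)
after link 5: o_5 = (2.1160, -0.0670, 5.9641)

2.116 -0.067 5.964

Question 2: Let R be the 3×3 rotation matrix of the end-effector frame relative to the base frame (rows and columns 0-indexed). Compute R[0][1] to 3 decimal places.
End-effector y-axis (col 1 of R) = (-0.5000,-0.8660,-0.0000)
R[0][1] = -0.5000

-0.500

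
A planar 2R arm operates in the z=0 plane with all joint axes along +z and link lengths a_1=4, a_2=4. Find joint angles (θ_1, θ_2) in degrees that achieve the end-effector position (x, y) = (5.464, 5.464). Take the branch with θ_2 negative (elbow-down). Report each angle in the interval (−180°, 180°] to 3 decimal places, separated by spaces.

cos θ_2 = (59.7106−4²−4²)/(2·4·4) = 0.8660; θ_2 = -30.0080° (elbow-down)
β = atan2(5.4640,5.4640) = 45.0000°; ψ = atan2(-2.0005,7.4638) = -15.0040°
θ_1 = β − ψ = 60.0040°

60.004 -30.008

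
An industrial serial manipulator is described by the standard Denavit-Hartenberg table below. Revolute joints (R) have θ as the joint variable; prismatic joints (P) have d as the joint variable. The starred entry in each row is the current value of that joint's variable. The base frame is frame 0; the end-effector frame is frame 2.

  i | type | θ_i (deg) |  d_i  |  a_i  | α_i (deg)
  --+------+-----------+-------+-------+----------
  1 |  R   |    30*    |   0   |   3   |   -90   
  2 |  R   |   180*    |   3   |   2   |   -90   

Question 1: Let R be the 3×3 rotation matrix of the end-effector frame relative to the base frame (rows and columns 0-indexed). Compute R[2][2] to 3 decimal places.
End-effector z-axis (col 2 of R) = (-0.0000,-0.0000,1.0000)
R[2][2] = 1.0000

1.000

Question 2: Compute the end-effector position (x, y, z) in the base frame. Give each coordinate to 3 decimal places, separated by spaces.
-0.634 3.098 -0.000

after link 1: o_1 = (2.5981, 1.5000, 0.0000)
after link 2: o_2 = (-0.6340, 3.0981, -0.0000)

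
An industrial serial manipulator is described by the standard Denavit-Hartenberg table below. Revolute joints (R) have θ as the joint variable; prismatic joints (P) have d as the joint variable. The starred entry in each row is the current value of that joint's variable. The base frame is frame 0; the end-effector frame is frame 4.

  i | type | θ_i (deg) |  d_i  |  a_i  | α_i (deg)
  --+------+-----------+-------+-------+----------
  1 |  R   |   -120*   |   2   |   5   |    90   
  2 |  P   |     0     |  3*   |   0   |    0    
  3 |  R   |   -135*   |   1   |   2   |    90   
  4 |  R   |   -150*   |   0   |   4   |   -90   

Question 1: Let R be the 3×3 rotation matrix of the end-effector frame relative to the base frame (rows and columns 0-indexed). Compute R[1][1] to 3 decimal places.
-0.612

End-effector y-axis (col 1 of R) = (-0.3536,-0.6124,-0.7071)
R[1][1] = -0.6124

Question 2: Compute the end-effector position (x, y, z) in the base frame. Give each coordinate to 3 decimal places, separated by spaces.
-4.750 -4.227 3.035

after link 1: o_1 = (-2.5000, -4.3301, 2.0000)
after link 2: o_2 = (-5.0981, -2.8301, 2.0000)
after link 3: o_3 = (-5.2570, -1.1054, 0.5858)
after link 4: o_4 = (-4.7497, -4.2267, 3.0353)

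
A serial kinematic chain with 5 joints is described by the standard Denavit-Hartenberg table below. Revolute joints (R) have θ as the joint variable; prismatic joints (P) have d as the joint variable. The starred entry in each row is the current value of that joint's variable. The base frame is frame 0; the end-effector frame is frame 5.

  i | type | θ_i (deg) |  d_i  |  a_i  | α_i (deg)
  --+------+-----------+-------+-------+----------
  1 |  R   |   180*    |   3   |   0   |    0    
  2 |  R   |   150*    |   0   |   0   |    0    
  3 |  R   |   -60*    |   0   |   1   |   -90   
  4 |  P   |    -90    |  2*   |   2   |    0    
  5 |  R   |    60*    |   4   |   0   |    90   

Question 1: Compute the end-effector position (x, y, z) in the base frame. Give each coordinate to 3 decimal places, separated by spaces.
6.000 -1.000 5.000

after link 1: o_1 = (0.0000, 0.0000, 3.0000)
after link 2: o_2 = (0.0000, 0.0000, 3.0000)
after link 3: o_3 = (0.0000, -1.0000, 3.0000)
after link 4: o_4 = (2.0000, -1.0000, 5.0000)
after link 5: o_5 = (6.0000, -1.0000, 5.0000)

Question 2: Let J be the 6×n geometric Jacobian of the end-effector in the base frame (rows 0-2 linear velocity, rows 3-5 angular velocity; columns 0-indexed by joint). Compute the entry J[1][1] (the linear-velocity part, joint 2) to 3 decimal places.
6.000

axis z_1 = (0.0000,0.0000,1.0000); lever o_n−o_1 = (6.0000,-1.0000,2.0000)
cross product → J_v[:, 1] = (1.0000,6.0000,-0.0000)
J_ω[:, 1] = z_1
entry J[1][1] = 6.0000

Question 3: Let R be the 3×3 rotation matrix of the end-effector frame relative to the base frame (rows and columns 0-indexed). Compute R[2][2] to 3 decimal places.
End-effector z-axis (col 2 of R) = (-0.0000,0.5000,0.8660)
R[2][2] = 0.8660

0.866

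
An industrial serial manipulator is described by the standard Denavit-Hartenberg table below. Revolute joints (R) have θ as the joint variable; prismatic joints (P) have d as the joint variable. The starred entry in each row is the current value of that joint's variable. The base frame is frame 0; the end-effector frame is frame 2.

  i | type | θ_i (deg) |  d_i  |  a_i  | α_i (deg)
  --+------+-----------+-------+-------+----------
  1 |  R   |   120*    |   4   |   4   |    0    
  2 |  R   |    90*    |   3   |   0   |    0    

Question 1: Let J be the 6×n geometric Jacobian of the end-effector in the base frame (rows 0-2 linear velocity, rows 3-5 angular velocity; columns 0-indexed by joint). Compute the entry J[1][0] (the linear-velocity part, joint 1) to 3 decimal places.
-2.000

axis z_0 = ẑ; lever o_n−o_0 = (-2.0000,3.4641,7.0000)
cross product → J_v[:, 0] = (-3.4641,-2.0000,0.0000)
J_ω[:, 0] = z_0
entry J[1][0] = -2.0000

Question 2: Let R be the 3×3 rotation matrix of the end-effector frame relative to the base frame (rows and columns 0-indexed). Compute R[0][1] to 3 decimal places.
0.500

End-effector y-axis (col 1 of R) = (0.5000,-0.8660,0.0000)
R[0][1] = 0.5000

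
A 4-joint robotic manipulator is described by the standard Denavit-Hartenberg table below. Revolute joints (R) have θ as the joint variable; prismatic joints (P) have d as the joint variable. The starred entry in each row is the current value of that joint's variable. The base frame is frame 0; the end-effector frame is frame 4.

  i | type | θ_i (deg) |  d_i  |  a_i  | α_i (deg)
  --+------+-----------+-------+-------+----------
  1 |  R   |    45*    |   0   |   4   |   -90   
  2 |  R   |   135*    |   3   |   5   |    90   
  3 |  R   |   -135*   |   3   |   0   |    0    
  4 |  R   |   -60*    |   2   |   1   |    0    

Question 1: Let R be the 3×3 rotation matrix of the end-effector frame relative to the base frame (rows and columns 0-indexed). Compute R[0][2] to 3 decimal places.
End-effector z-axis (col 2 of R) = (0.5000,0.5000,-0.7071)
R[0][2] = 0.5000

0.500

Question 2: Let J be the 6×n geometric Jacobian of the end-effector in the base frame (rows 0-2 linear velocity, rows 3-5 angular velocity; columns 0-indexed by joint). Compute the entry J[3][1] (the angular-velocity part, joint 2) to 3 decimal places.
axis z_1 = (-0.7071,0.7071,0.0000); lever o_n−o_1 = (-1.8214,2.7873,-6.3881)
cross product → J_v[:, 1] = (-4.5170,-4.5170,-0.6830)
J_ω[:, 1] = z_1
entry J[3][1] = -0.7071

-0.707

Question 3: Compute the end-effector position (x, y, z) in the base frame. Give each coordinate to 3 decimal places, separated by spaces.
after link 1: o_1 = (2.8284, 2.8284, 0.0000)
after link 2: o_2 = (-1.7929, 2.4497, -3.5355)
after link 3: o_3 = (-0.2929, 3.9497, -5.6569)
after link 4: o_4 = (1.0071, 5.6157, -6.3881)

1.007 5.616 -6.388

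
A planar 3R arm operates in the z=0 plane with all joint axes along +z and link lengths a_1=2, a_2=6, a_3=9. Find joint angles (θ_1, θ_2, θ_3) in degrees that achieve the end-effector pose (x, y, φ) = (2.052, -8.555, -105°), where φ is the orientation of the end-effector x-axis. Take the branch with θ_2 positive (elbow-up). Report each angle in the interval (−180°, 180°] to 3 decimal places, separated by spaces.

wrist centre = target − a_3·(cos φ, sin φ) = (4.3814, 0.1383)
cos θ_2 = (19.2156−2²−6²)/(2·2·6) = -0.8660; θ_2 = 149.9992° (elbow-up)
β = atan2(0.1383,4.3814) = 1.8084°; ψ = atan2(3.0001,-3.1961) = 136.8122°
θ_1 = β − ψ = -135.0038°
θ_3 = φ − θ_1 − θ_2 = -119.9954° (wrapped to (-180°,180°])

-135.004 149.999 -119.995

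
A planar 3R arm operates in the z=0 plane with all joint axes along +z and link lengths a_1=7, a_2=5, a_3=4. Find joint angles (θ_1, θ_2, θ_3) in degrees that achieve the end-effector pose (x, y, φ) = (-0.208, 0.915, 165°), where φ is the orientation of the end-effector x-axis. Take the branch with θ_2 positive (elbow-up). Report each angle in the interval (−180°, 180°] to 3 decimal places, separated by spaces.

wrist centre = target − a_3·(cos φ, sin φ) = (3.6557, -0.1203)
cos θ_2 = (13.3786−7²−5²)/(2·7·5) = -0.8660; θ_2 = 149.9993° (elbow-up)
β = atan2(-0.1203,3.6557) = -1.8844°; ψ = atan2(2.5001,2.6699) = 43.1183°
θ_1 = β − ψ = -45.0027°
θ_3 = φ − θ_1 − θ_2 = 60.0034° (wrapped to (-180°,180°])

-45.003 149.999 60.003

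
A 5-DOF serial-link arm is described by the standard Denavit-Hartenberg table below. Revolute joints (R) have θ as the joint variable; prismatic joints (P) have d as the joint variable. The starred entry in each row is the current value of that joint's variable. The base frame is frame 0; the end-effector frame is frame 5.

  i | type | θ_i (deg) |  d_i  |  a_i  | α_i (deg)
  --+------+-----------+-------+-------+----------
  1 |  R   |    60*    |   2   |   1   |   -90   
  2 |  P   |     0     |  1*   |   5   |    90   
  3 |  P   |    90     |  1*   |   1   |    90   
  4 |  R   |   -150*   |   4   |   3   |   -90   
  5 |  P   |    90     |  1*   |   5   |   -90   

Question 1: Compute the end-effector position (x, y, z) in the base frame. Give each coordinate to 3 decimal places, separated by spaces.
2.585 4.281 0.634

after link 1: o_1 = (0.5000, 0.8660, 2.0000)
after link 2: o_2 = (2.1340, 5.6962, 2.0000)
after link 3: o_3 = (1.2679, 6.1962, 3.0000)
after link 4: o_4 = (5.5179, 8.3612, 1.5000)
after link 5: o_5 = (2.5849, 4.2811, 0.6340)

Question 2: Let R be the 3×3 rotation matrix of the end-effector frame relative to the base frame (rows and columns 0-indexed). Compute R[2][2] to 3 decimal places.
End-effector z-axis (col 2 of R) = (-0.7500,0.4330,0.5000)
R[2][2] = 0.5000

0.500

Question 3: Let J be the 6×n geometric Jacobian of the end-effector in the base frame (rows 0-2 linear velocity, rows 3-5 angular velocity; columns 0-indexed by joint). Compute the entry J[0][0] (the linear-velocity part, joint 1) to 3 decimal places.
axis z_0 = ẑ; lever o_n−o_0 = (2.5849,4.2811,0.6340)
cross product → J_v[:, 0] = (-4.2811,2.5849,0.0000)
J_ω[:, 0] = z_0
entry J[0][0] = -4.2811

-4.281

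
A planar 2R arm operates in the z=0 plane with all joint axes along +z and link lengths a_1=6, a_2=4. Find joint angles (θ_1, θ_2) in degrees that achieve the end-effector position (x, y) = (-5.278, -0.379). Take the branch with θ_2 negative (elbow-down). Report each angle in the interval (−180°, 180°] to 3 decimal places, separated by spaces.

cos θ_2 = (28.0009−6²−4²)/(2·6·4) = -0.5000; θ_2 = -119.9987° (elbow-down)
β = atan2(-0.3790,-5.2780) = -175.8928°; ψ = atan2(-3.4641,4.0001) = -40.8932°
θ_1 = β − ψ = -134.9996°

-135.000 -119.999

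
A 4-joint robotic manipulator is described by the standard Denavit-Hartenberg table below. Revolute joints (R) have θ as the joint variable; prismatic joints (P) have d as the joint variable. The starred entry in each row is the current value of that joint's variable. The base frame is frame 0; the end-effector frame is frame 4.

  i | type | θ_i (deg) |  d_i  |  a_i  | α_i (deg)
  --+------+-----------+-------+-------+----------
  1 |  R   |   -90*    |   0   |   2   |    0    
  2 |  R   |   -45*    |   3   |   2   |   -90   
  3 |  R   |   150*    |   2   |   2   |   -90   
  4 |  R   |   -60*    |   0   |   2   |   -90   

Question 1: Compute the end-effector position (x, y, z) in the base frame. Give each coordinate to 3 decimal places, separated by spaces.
3.062 -4.216 1.500

after link 1: o_1 = (0.0000, -2.0000, 0.0000)
after link 2: o_2 = (-1.4142, -3.4142, 3.0000)
after link 3: o_3 = (1.2247, -3.6037, 2.0000)
after link 4: o_4 = (3.0619, -4.2161, 1.5000)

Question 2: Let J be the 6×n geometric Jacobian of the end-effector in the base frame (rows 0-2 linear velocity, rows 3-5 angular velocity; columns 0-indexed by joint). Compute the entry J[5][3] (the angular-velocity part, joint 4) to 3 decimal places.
axis z_3 = (0.3536,0.3536,0.8660); lever o_n−o_3 = (1.8371,-0.6124,-0.5000)
cross product → J_v[:, 3] = (0.3536,1.7678,-0.8660)
J_ω[:, 3] = z_3
entry J[5][3] = 0.8660

0.866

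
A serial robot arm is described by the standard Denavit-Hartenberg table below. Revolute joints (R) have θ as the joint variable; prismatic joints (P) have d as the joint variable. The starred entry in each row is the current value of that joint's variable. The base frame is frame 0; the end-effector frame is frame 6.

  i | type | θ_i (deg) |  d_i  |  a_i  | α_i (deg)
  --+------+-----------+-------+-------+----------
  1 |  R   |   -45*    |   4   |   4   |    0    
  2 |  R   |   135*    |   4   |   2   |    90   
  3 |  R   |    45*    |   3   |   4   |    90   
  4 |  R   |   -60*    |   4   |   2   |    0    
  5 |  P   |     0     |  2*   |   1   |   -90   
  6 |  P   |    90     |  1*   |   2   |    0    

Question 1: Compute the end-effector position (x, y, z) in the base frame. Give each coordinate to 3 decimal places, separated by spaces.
3.730 6.501 9.673

after link 1: o_1 = (2.8284, -2.8284, 4.0000)
after link 2: o_2 = (2.8284, -0.8284, 8.0000)
after link 3: o_3 = (5.8284, 2.0000, 10.8284)
after link 4: o_4 = (4.0964, 5.5355, 8.7071)
after link 5: o_5 = (3.2304, 7.3033, 7.6464)
after link 6: o_6 = (3.7304, 6.5015, 9.6730)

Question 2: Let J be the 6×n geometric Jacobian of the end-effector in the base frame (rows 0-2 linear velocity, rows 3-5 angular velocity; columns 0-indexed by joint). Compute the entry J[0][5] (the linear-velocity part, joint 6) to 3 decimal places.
prismatic axis z_5 = (0.5000,0.6124,0.6124)
J_v[:, 5] = z_5; J_ω[:, 5] = (0,0,0)
entry J[0][5] = 0.5000

0.500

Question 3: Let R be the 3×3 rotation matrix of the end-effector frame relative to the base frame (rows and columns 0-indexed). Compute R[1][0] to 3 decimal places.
End-effector x-axis (col 0 of R) = (-0.0000,-0.7071,0.7071)
R[1][0] = -0.7071

-0.707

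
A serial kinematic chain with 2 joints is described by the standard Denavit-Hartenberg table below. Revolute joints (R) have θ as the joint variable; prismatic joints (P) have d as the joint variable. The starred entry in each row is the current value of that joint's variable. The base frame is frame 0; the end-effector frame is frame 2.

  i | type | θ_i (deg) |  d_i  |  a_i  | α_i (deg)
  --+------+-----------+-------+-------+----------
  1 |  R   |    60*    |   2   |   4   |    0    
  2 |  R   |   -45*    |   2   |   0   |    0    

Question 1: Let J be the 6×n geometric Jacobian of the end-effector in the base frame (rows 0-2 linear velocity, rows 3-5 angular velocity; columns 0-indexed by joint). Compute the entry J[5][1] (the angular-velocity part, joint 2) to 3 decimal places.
1.000

axis z_1 = (0.0000,0.0000,1.0000); lever o_n−o_1 = (0.0000,0.0000,2.0000)
cross product → J_v[:, 1] = (0.0000,0.0000,0.0000)
J_ω[:, 1] = z_1
entry J[5][1] = 1.0000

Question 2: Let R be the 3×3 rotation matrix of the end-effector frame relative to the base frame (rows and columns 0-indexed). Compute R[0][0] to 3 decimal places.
0.966

End-effector x-axis (col 0 of R) = (0.9659,0.2588,0.0000)
R[0][0] = 0.9659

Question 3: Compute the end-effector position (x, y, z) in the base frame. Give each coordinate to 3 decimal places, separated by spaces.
2.000 3.464 4.000

after link 1: o_1 = (2.0000, 3.4641, 2.0000)
after link 2: o_2 = (2.0000, 3.4641, 4.0000)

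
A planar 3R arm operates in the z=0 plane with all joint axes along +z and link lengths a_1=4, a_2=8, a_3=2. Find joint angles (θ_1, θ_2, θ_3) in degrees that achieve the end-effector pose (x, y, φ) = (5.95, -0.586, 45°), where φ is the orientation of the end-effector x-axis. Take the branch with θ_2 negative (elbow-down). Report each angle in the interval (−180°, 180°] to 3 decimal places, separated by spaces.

102.410 -150.000 92.591

wrist centre = target − a_3·(cos φ, sin φ) = (4.5358, -2.0002)
cos θ_2 = (24.5742−4²−8²)/(2·4·8) = -0.8660; θ_2 = -150.0003° (elbow-down)
β = atan2(-2.0002,4.5358) = -23.7968°; ψ = atan2(-4.0000,-2.9282) = -126.2064°
θ_1 = β − ψ = 102.4097°
θ_3 = φ − θ_1 − θ_2 = 92.5906° (wrapped to (-180°,180°])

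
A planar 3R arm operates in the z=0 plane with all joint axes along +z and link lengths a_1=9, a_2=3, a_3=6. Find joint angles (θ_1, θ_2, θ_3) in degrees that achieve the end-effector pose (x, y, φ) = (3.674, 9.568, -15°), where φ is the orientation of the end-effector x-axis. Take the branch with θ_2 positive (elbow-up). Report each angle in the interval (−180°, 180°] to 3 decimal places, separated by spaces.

89.999 45.012 -150.011

wrist centre = target − a_3·(cos φ, sin φ) = (-2.1216, 11.1209)
cos θ_2 = (128.1757−9²−3²)/(2·9·3) = 0.7070; θ_2 = 45.0121° (elbow-up)
β = atan2(11.1209,-2.1216) = 100.8006°; ψ = atan2(2.1218,11.1209) = 10.8017°
θ_1 = β − ψ = 89.9989°
θ_3 = φ − θ_1 − θ_2 = -150.0110° (wrapped to (-180°,180°])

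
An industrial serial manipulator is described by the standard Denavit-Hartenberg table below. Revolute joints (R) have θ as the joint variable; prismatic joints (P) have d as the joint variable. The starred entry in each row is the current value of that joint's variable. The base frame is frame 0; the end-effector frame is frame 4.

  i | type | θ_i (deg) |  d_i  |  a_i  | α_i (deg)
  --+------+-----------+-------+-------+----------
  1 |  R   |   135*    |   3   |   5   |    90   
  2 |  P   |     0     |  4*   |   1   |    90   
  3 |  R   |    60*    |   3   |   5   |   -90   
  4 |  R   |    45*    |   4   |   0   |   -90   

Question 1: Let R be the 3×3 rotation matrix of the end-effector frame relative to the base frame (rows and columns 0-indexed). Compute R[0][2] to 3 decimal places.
End-effector z-axis (col 2 of R) = (-0.1830,-0.6830,0.7071)
R[0][2] = -0.1830

-0.183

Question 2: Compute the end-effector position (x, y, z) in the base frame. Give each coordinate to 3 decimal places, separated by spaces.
after link 1: o_1 = (-3.5355, 3.5355, 3.0000)
after link 2: o_2 = (-1.4142, 7.0711, 3.0000)
after link 3: o_3 = (-0.1201, 11.9007, 0.0000)
after link 4: o_4 = (3.7436, 10.8654, 0.0000)

3.744 10.865 0.000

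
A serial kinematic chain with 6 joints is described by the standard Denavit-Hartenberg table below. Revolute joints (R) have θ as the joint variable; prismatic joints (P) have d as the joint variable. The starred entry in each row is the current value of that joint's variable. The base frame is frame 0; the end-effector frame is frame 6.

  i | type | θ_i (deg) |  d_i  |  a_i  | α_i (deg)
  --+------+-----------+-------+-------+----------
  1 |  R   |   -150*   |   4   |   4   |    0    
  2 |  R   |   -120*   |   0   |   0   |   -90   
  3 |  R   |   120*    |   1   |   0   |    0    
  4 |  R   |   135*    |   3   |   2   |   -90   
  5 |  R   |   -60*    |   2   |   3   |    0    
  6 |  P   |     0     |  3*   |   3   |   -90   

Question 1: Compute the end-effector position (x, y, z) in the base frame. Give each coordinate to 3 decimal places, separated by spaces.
-12.660 1.536 10.124

after link 1: o_1 = (-3.4641, -2.0000, 4.0000)
after link 2: o_2 = (-3.4641, -2.0000, 4.0000)
after link 3: o_3 = (-4.4641, -2.0000, 4.0000)
after link 4: o_4 = (-7.4641, -2.5176, 5.9319)
after link 5: o_5 = (-10.0622, -0.9740, 7.8984)
after link 6: o_6 = (-12.6603, 1.5355, 10.1237)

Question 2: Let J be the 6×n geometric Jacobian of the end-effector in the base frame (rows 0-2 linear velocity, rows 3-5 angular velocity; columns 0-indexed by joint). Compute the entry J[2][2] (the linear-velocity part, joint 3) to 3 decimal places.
axis z_2 = (-1.0000,-0.0000,0.0000); lever o_n−o_2 = (-9.1962,3.5355,6.1237)
cross product → J_v[:, 2] = (-0.0000,6.1237,-3.5355)
J_ω[:, 2] = z_2
entry J[2][2] = -3.5355

-3.536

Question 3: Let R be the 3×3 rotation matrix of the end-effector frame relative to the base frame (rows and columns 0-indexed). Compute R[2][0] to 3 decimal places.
0.483

End-effector x-axis (col 0 of R) = (-0.8660,-0.1294,0.4830)
R[2][0] = 0.4830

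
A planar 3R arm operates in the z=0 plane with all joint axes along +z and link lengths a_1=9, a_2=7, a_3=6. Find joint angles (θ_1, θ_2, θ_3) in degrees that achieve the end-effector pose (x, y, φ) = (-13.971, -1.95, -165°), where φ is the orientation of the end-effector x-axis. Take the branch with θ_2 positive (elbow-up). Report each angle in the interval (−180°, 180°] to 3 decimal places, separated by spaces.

134.996 120.002 -59.999

wrist centre = target − a_3·(cos φ, sin φ) = (-8.1754, -0.3971)
cos θ_2 = (66.9956−9²−7²)/(2·9·7) = -0.5000; θ_2 = 120.0023° (elbow-up)
β = atan2(-0.3971,-8.1754) = -177.2193°; ψ = atan2(6.0620,5.4998) = 47.7843°
θ_1 = β − ψ = -225.0036°
θ_3 = φ − θ_1 − θ_2 = -59.9988° (wrapped to (-180°,180°])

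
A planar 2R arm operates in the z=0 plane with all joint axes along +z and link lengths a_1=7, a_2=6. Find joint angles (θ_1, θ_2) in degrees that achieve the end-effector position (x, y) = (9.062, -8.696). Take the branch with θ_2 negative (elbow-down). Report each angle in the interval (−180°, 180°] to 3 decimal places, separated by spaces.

cos θ_2 = (157.7403−7²−6²)/(2·7·6) = 0.8660; θ_2 = -30.0080° (elbow-down)
β = atan2(-8.6960,9.0620) = -43.8193°; ψ = atan2(-3.0007,12.1957) = -13.8229°
θ_1 = β − ψ = -29.9964°

-29.996 -30.008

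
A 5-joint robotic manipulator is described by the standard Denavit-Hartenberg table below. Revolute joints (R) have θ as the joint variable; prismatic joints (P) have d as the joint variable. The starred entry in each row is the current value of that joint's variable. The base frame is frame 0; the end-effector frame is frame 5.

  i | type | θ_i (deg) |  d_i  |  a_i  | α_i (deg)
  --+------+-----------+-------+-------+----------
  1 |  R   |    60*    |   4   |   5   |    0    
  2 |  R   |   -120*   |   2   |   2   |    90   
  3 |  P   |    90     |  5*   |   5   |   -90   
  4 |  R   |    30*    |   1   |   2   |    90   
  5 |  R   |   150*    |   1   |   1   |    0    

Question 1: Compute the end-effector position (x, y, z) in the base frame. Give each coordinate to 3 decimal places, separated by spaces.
after link 1: o_1 = (2.5000, 4.3301, 4.0000)
after link 2: o_2 = (3.5000, 2.5981, 6.0000)
after link 3: o_3 = (-0.8301, 0.0981, 11.0000)
after link 4: o_4 = (-0.4641, 1.4641, 12.7321)
after link 5: o_5 = (-1.8391, 1.2476, 12.4821)

-1.839 1.248 12.482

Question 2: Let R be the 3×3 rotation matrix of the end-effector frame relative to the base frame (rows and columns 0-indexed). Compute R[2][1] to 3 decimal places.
-0.433

End-effector y-axis (col 1 of R) = (0.2165,-0.8750,-0.4330)
R[2][1] = -0.4330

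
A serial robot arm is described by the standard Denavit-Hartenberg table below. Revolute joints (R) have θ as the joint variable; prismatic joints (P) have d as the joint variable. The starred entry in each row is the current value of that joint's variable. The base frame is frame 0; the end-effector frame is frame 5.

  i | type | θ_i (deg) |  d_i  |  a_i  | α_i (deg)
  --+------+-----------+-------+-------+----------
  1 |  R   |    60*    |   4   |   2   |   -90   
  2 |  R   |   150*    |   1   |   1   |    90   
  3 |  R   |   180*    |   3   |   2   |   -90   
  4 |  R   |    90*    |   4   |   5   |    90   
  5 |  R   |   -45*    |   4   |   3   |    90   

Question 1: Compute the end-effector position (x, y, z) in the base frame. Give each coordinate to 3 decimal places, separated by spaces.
2.896 3.258 10.069

after link 1: o_1 = (1.0000, 1.7321, 4.0000)
after link 2: o_2 = (-0.2990, 1.4821, 3.5000)
after link 3: o_3 = (1.3170, 4.2811, 1.9019)
after link 4: o_4 = (3.5311, 0.1160, 6.2321)
after link 5: o_5 = (2.8957, 3.2581, 10.0692)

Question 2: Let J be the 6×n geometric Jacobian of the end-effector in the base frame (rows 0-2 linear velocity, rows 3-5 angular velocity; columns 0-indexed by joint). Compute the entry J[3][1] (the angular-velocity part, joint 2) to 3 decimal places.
axis z_1 = (-0.8660,0.5000,0.0000); lever o_n−o_1 = (1.8957,1.5261,6.0692)
cross product → J_v[:, 1] = (3.0346,5.2561,-2.2695)
J_ω[:, 1] = z_1
entry J[3][1] = -0.8660

-0.866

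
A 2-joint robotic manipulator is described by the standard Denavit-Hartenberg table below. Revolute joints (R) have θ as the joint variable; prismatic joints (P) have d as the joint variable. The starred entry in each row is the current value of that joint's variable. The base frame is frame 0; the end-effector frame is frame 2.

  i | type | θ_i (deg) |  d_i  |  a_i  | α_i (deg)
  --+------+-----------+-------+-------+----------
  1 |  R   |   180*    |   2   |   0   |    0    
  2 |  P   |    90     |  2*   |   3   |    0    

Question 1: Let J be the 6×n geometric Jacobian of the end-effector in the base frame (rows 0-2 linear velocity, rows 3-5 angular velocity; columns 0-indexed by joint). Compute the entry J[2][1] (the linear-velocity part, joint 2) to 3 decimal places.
prismatic axis z_1 = (0.0000,0.0000,1.0000)
J_v[:, 1] = z_1; J_ω[:, 1] = (0,0,0)
entry J[2][1] = 1.0000

1.000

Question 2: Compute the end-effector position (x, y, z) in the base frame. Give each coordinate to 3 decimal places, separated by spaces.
-0.000 -3.000 4.000

after link 1: o_1 = (0.0000, 0.0000, 2.0000)
after link 2: o_2 = (-0.0000, -3.0000, 4.0000)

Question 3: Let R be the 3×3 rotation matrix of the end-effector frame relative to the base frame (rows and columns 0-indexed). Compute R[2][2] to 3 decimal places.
End-effector z-axis (col 2 of R) = (0.0000,0.0000,1.0000)
R[2][2] = 1.0000

1.000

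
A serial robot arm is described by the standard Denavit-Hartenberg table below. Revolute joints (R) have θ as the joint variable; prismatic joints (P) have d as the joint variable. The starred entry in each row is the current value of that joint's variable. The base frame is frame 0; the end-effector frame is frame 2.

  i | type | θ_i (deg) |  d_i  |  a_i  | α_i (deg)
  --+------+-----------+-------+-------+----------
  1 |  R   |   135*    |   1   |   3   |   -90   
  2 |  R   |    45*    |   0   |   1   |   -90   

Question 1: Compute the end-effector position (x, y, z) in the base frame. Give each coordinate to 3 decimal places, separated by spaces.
after link 1: o_1 = (-2.1213, 2.1213, 1.0000)
after link 2: o_2 = (-2.6213, 2.6213, 0.2929)

-2.621 2.621 0.293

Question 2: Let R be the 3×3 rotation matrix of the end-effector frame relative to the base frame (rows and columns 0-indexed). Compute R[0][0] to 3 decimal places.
-0.500

End-effector x-axis (col 0 of R) = (-0.5000,0.5000,-0.7071)
R[0][0] = -0.5000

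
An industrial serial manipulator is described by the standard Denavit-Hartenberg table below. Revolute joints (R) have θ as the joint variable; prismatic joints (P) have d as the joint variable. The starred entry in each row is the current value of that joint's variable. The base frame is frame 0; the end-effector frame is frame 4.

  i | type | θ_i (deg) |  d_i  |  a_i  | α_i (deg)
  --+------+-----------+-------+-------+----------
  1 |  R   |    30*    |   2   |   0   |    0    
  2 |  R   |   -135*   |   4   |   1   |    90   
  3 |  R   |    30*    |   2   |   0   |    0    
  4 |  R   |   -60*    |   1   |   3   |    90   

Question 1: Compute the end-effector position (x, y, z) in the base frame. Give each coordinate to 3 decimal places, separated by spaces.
after link 1: o_1 = (0.0000, 0.0000, 2.0000)
after link 2: o_2 = (-0.2588, -0.9659, 6.0000)
after link 3: o_3 = (-2.1907, -0.4483, 6.0000)
after link 4: o_4 = (-3.8290, -2.6990, 4.5000)

-3.829 -2.699 4.500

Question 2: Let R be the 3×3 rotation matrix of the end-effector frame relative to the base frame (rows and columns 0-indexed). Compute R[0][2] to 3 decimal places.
0.129

End-effector z-axis (col 2 of R) = (0.1294,0.4830,-0.8660)
R[0][2] = 0.1294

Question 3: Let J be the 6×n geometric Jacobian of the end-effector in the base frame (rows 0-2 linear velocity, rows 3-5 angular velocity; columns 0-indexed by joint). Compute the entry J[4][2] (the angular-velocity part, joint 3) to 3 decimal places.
0.259

axis z_2 = (-0.9659,0.2588,0.0000); lever o_n−o_2 = (-3.5702,-1.7331,-1.5000)
cross product → J_v[:, 2] = (-0.3882,-1.4489,2.5981)
J_ω[:, 2] = z_2
entry J[4][2] = 0.2588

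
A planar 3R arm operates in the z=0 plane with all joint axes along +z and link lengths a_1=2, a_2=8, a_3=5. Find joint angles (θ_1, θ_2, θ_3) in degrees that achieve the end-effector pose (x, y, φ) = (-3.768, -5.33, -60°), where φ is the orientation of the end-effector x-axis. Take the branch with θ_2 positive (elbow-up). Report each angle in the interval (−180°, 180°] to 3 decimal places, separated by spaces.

48.130 149.999 101.872

wrist centre = target − a_3·(cos φ, sin φ) = (-6.2680, -0.9999)
cos θ_2 = (40.2876−2²−8²)/(2·2·8) = -0.8660; θ_2 = 149.9986° (elbow-up)
β = atan2(-0.9999,-6.2680) = -170.9365°; ψ = atan2(4.0002,-4.9281) = 140.9336°
θ_1 = β − ψ = -311.8701°
θ_3 = φ − θ_1 − θ_2 = 101.8715° (wrapped to (-180°,180°])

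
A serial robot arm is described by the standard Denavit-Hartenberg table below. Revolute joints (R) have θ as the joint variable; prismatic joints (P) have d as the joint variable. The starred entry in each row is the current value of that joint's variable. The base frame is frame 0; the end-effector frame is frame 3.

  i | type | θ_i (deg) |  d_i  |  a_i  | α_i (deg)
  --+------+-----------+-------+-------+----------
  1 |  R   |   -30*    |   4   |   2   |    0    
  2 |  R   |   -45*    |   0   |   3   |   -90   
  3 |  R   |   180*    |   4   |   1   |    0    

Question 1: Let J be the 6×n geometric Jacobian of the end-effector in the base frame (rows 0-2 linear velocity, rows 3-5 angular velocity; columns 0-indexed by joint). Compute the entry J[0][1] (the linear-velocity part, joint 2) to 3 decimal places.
axis z_1 = (0.0000,0.0000,1.0000); lever o_n−o_1 = (4.3813,-0.8966,0.0000)
cross product → J_v[:, 1] = (0.8966,4.3813,-0.0000)
J_ω[:, 1] = z_1
entry J[0][1] = 0.8966

0.897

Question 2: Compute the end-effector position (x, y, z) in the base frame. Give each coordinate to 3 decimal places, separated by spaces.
after link 1: o_1 = (1.7321, -1.0000, 4.0000)
after link 2: o_2 = (2.5085, -3.8978, 4.0000)
after link 3: o_3 = (6.1134, -1.8966, 4.0000)

6.113 -1.897 4.000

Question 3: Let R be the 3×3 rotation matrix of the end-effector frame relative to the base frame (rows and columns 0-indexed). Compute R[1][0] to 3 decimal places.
End-effector x-axis (col 0 of R) = (-0.2588,0.9659,-0.0000)
R[1][0] = 0.9659

0.966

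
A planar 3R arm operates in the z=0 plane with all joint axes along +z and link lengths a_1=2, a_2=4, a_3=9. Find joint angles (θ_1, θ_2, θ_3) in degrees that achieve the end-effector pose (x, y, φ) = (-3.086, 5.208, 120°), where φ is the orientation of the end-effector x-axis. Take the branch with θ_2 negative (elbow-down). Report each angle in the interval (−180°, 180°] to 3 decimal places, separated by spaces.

wrist centre = target − a_3·(cos φ, sin φ) = (1.4140, -2.5862)
cos θ_2 = (8.6880−2²−4²)/(2·2·4) = -0.7070; θ_2 = -134.9915° (elbow-down)
β = atan2(-2.5862,1.4140) = -61.3327°; ψ = atan2(-2.8288,-0.8280) = -106.3148°
θ_1 = β − ψ = 44.9821°
θ_3 = φ − θ_1 − θ_2 = -149.9906° (wrapped to (-180°,180°])

44.982 -134.991 -149.991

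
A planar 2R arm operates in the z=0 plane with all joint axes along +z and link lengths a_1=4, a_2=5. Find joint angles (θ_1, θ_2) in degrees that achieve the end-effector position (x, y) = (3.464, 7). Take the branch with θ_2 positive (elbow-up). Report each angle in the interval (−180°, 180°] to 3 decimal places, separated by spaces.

cos θ_2 = (60.9993−4²−5²)/(2·4·5) = 0.5000; θ_2 = 60.0012° (elbow-up)
β = atan2(7.0000,3.4640) = 63.6712°; ψ = atan2(4.3302,6.4999) = 33.6712°
θ_1 = β − ψ = 30.0000°

30.000 60.001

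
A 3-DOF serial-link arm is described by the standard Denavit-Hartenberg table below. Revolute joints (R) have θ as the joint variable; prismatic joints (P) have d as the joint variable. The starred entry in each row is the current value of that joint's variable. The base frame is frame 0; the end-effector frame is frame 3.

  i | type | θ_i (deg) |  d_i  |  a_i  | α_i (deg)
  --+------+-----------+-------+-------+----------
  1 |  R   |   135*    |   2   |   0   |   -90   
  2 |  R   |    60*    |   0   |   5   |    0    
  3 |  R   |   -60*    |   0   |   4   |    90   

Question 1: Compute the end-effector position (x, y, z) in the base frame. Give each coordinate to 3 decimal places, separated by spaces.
after link 1: o_1 = (0.0000, 0.0000, 2.0000)
after link 2: o_2 = (-1.7678, 1.7678, -2.3301)
after link 3: o_3 = (-4.5962, 4.5962, -2.3301)

-4.596 4.596 -2.330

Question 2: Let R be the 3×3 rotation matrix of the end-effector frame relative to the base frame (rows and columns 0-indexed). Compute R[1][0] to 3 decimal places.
0.707

End-effector x-axis (col 0 of R) = (-0.7071,0.7071,0.0000)
R[1][0] = 0.7071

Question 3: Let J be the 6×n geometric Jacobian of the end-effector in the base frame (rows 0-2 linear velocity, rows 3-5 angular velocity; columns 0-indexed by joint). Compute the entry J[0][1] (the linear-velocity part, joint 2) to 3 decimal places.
axis z_1 = (-0.7071,-0.7071,0.0000); lever o_n−o_1 = (-4.5962,4.5962,-4.3301)
cross product → J_v[:, 1] = (3.0619,-3.0619,-6.5000)
J_ω[:, 1] = z_1
entry J[0][1] = 3.0619

3.062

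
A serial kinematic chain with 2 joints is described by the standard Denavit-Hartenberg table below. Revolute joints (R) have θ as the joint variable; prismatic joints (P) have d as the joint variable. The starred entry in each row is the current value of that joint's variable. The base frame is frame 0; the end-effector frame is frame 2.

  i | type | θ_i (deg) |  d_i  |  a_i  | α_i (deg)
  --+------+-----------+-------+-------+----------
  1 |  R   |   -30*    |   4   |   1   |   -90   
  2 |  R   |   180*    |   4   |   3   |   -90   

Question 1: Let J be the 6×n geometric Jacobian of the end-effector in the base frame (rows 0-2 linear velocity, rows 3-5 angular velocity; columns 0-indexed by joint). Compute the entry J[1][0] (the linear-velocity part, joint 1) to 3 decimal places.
0.268

axis z_0 = ẑ; lever o_n−o_0 = (0.2679,4.4641,4.0000)
cross product → J_v[:, 0] = (-4.4641,0.2679,0.0000)
J_ω[:, 0] = z_0
entry J[1][0] = 0.2679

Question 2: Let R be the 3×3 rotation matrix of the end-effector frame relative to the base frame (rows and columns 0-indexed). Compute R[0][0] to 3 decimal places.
-0.866

End-effector x-axis (col 0 of R) = (-0.8660,0.5000,-0.0000)
R[0][0] = -0.8660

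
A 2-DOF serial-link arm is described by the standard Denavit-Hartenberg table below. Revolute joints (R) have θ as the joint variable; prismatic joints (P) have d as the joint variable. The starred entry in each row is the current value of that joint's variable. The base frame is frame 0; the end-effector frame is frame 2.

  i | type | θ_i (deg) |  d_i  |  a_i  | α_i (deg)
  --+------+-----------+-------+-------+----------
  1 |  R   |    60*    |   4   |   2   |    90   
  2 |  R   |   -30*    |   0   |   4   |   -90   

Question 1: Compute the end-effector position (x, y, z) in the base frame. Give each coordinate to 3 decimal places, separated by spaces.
after link 1: o_1 = (1.0000, 1.7321, 4.0000)
after link 2: o_2 = (2.7321, 4.7321, 2.0000)

2.732 4.732 2.000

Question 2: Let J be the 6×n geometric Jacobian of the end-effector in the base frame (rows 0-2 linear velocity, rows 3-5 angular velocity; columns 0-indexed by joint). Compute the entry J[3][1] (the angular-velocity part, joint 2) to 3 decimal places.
0.866

axis z_1 = (0.8660,-0.5000,0.0000); lever o_n−o_1 = (1.7321,3.0000,-2.0000)
cross product → J_v[:, 1] = (1.0000,1.7321,3.4641)
J_ω[:, 1] = z_1
entry J[3][1] = 0.8660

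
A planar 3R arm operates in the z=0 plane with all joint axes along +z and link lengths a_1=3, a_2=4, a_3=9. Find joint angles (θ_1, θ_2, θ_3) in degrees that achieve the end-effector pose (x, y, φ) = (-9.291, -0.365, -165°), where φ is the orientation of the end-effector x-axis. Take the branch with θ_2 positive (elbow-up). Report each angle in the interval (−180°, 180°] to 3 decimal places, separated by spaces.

wrist centre = target − a_3·(cos φ, sin φ) = (-0.5977, 1.9644)
cos θ_2 = (4.2160−3²−4²)/(2·3·4) = -0.8660; θ_2 = 149.9973° (elbow-up)
β = atan2(1.9644,-0.5977) = 106.9226°; ψ = atan2(2.0002,-0.4640) = 103.0607°
θ_1 = β − ψ = 3.8619°
θ_3 = φ − θ_1 − θ_2 = 41.1408° (wrapped to (-180°,180°])

3.862 149.997 41.141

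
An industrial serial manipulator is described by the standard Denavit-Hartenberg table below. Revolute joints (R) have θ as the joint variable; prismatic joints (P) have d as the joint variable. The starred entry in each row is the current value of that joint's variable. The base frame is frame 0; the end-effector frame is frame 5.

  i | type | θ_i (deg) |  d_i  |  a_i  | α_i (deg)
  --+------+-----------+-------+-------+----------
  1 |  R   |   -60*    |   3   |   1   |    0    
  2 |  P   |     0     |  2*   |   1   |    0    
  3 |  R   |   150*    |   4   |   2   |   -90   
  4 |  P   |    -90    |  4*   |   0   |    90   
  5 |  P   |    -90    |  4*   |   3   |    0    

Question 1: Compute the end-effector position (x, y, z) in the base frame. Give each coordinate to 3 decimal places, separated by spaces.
0.000 -3.732 9.000

after link 1: o_1 = (0.5000, -0.8660, 3.0000)
after link 2: o_2 = (1.0000, -1.7321, 5.0000)
after link 3: o_3 = (1.0000, 0.2679, 9.0000)
after link 4: o_4 = (-3.0000, 0.2679, 9.0000)
after link 5: o_5 = (0.0000, -3.7321, 9.0000)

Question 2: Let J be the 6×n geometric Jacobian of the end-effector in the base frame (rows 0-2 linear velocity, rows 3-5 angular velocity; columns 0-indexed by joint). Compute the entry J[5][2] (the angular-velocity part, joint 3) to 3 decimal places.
axis z_2 = (0.0000,0.0000,1.0000); lever o_n−o_2 = (-1.0000,-2.0000,4.0000)
cross product → J_v[:, 2] = (2.0000,-1.0000,0.0000)
J_ω[:, 2] = z_2
entry J[5][2] = 1.0000

1.000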